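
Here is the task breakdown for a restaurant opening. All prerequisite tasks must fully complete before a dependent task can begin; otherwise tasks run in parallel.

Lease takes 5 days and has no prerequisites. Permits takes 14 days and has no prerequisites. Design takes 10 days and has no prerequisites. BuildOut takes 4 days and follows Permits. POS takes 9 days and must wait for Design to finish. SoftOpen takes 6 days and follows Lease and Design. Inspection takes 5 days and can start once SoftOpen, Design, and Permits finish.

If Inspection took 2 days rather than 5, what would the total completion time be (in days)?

Actual critical path: Design→SoftOpen→Inspection = 10+6+5 = 21 ⇒ 21 days.
Inspection is on the critical path; changing it to 2 makes that path 18 days.
Now Design→POS = 10+9 = 19 is longest, so the finish becomes 19 days.

19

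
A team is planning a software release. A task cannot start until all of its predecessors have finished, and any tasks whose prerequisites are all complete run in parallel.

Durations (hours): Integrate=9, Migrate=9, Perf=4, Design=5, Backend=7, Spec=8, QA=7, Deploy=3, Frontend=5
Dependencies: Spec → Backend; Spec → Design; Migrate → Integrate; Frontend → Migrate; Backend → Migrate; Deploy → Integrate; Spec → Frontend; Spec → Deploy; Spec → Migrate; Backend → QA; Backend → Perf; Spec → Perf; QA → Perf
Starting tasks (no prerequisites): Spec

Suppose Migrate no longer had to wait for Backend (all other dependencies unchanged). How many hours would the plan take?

With the dependency in place, Spec→Backend→Migrate→Integrate = 8+7+9+9 = 33 sets the finish at 33 hours.
Without Backend→Migrate, Migrate's earliest start moves from 15 to 13.
After: Spec→Frontend→Migrate→Integrate = 8+5+9+9 = 31 → 31 hours.

31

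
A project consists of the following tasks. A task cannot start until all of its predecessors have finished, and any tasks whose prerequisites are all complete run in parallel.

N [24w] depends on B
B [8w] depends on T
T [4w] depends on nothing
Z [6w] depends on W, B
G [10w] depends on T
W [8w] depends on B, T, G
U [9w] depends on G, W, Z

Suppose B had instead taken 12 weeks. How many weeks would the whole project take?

Actual critical path: T→G→W→Z→U = 4+10+8+6+9 = 37 ⇒ 37 weeks.
B is off the critical path — its longest chain is 36 weeks, giving 1 of slack.
Now T→B→N = 4+12+24 = 40 is longest, so the finish becomes 40 weeks.

40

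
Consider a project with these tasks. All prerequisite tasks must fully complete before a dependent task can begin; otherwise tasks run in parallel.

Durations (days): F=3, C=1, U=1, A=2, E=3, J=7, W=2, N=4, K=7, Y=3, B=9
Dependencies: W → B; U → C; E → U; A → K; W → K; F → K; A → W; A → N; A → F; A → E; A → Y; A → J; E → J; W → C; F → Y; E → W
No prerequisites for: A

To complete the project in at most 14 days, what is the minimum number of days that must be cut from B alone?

Current finish: 16 days; target: 14.
B is on every critical path, so each day cut from B cuts the finish by one (this holds down to a finish of 14).
Need 16 − 14 = 2 days off B → B becomes 7 days, finish becomes 14.

2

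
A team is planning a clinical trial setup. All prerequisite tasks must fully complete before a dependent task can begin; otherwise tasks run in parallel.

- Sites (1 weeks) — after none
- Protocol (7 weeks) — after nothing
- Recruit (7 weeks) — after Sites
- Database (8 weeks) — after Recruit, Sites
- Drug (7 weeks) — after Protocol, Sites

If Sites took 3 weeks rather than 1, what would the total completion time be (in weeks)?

18

As given, the longest chain is Sites→Recruit→Database = 1+7+8 = 16, so the finish is 16 weeks.
Sites lies on that path, so at 3 weeks the path becomes 18 weeks.
That remains the longest chain; total 18 weeks.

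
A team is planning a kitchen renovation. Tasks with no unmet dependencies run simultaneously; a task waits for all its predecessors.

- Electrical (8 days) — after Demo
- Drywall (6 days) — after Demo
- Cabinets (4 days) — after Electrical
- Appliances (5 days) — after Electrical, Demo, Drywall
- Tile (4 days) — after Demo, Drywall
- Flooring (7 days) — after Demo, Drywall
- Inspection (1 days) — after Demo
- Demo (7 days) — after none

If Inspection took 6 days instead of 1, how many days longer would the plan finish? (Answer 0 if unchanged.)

0

Critical path before the change: Demo→Electrical→Appliances = 7+8+5 = 20 giving 20 days.
The longest path through Inspection is only 8 days, so Inspection has float 12.
No other chain overtakes it, so the finish is 20 days.
Change in finish: 20 − 20 = +0 days.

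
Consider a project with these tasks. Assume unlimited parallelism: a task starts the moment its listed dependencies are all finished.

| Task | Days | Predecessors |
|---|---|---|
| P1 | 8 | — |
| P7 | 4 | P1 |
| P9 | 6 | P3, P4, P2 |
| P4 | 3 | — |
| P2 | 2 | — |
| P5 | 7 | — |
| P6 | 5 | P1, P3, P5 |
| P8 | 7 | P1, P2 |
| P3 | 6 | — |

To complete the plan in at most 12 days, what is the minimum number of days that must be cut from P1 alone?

Current finish: 15 days; target: 12.
P1 is on every critical path, so each day cut from P1 cuts the finish by one (this holds down to a finish of 12).
Need 15 − 12 = 3 days off P1 → P1 becomes 5 days, finish becomes 12.

3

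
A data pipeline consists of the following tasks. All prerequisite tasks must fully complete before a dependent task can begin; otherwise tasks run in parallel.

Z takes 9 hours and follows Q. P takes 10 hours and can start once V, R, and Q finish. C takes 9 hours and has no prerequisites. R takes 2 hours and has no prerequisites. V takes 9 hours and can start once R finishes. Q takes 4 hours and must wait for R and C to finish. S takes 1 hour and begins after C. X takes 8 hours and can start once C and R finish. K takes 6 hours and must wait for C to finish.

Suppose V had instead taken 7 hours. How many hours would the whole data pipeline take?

Baseline: C→Q→P = 9+4+10 = 23 → 23 hours.
V is off the critical path — its longest chain is 21 hours, giving 2 of slack.
No other chain overtakes it, so the finish is 23 hours.

23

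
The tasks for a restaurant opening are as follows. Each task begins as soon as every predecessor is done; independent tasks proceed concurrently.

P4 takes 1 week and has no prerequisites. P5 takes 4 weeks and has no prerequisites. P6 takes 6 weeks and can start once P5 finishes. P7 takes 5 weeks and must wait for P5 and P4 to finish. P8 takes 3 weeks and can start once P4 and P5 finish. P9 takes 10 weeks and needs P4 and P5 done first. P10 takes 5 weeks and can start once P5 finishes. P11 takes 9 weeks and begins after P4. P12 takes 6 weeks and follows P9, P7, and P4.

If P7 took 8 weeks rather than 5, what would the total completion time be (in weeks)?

Critical path before the change: P5→P9→P12 = 4+10+6 = 20 giving 20 weeks.
P7 has 5 weeks of float (longest path through it is 15).
That remains the longest chain; total 20 weeks.

20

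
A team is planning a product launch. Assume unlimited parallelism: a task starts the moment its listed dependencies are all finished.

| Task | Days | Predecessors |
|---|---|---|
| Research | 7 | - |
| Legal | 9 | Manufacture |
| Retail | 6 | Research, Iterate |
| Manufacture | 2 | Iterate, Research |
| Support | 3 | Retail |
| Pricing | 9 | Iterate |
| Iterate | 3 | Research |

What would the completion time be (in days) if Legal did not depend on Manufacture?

Original critical path: Research→Iterate→Manufacture→Legal = 7+3+2+9 = 21 ⇒ 21 days.
Without Manufacture→Legal, Legal's earliest start moves from 12 to 0.
New critical path: Research→Iterate→Pricing = 7+3+9 = 19 ⇒ 19 days.

19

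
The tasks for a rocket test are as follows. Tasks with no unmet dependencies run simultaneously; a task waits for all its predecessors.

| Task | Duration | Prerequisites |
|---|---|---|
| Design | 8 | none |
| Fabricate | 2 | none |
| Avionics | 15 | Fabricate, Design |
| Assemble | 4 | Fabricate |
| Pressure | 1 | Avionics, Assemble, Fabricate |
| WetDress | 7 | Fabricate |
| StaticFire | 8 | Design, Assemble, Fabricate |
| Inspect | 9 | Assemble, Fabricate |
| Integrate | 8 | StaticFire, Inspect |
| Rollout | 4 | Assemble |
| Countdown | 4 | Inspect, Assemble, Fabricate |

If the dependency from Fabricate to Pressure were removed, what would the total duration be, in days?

With the dependency in place, Design→Avionics→Pressure = 8+15+1 = 24 sets the finish at 24 days.
Dropping Fabricate→Pressure doesn't change Pressure's earliest start (23); another predecessor still binds.
After: Design→Avionics→Pressure = 8+15+1 = 24 → 24 days.

24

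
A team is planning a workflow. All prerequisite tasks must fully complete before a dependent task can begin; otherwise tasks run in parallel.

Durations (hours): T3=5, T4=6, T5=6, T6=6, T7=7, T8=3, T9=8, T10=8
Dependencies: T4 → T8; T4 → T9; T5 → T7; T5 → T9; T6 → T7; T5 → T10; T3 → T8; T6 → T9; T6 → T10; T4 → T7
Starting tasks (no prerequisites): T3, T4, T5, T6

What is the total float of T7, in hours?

The longest chain is T4→T9 = 6+8 = 14; overall finish 14 hours.
Longest path through T7: 13 hours (earliest finish 13, latest finish 14).
So T7 can slip 14 − 13 = 1 hour.

1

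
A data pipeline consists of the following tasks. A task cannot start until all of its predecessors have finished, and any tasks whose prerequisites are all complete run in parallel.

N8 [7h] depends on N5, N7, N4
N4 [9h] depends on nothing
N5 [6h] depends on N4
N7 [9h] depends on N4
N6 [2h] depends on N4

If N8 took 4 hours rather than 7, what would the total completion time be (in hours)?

Baseline: N4→N7→N8 = 9+9+7 = 25 → 25 hours.
Since N8 is critical, the -3 change carries straight to that chain (now 22 hours).
The critical path is still N4→N7→N8; finish is now 22 hours.

22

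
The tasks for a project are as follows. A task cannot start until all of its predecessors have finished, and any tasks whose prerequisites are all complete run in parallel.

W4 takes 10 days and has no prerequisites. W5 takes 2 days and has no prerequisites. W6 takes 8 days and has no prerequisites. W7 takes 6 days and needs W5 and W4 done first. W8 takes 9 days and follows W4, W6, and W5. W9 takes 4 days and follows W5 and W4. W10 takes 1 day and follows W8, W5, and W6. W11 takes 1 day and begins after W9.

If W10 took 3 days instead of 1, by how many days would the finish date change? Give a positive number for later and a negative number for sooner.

2

The binding path is W4→W8→W10 = 10+9+1 = 20; finish at 20 days.
Since W10 is critical, the +2 change carries straight to that chain (now 22 days).
No other chain overtakes it, so the finish is 22 days.
Change in finish: 22 − 20 = +2 days.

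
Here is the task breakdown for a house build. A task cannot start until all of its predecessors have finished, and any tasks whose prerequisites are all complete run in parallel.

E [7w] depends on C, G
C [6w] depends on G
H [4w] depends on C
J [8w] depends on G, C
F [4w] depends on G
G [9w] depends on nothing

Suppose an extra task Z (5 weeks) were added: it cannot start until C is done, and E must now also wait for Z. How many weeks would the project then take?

27

Originally the project takes 23 weeks.
With Z inserted, E now waits for max(C, G, Z).
New critical path: G→C→Z→E = 9+6+5+7 = 27 ⇒ 27 weeks.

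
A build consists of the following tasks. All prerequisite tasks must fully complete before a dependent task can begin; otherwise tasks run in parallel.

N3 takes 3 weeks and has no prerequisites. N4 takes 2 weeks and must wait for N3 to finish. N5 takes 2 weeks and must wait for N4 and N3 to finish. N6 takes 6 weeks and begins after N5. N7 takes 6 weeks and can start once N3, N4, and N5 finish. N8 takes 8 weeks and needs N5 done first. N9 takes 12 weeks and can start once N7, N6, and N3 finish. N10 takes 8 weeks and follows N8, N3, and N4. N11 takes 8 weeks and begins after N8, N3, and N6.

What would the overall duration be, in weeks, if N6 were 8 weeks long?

27

As given, the longest chain is N3→N4→N5→N6→N9 = 3+2+2+6+12 = 25, so the finish is 25 weeks.
N6 is on the critical path; changing it to 8 makes that path 27 weeks.
No other chain overtakes it, so the finish is 27 weeks.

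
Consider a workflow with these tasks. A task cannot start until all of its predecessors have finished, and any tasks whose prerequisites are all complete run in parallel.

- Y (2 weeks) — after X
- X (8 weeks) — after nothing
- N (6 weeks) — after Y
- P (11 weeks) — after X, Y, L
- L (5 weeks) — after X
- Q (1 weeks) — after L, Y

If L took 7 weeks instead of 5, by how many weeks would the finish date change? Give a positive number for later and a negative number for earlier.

Baseline: X→L→P = 8+5+11 = 24 → 24 weeks.
L is on the critical path; changing it to 7 makes that path 26 weeks.
That remains the longest chain; total 26 weeks.
Change in finish: 26 − 24 = +2 weeks.

2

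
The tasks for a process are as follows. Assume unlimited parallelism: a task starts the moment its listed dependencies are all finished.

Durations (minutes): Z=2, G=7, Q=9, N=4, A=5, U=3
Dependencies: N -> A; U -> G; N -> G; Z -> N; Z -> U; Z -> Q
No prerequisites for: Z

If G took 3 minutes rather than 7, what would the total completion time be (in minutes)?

Critical path before the change: Z→N→G = 2+4+7 = 13 giving 13 minutes.
G is on the critical path; changing it to 3 makes that path 9 minutes.
Now Z→N→A = 2+4+5 = 11 is longest, so the finish becomes 11 minutes.

11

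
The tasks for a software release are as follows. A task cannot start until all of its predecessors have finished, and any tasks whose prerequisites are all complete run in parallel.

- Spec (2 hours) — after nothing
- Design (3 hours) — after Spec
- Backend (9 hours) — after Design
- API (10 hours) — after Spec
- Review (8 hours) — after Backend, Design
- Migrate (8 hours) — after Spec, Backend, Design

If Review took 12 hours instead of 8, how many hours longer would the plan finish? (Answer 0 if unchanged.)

4

The binding path is Spec→Design→Backend→Review = 2+3+9+8 = 22; finish at 22 hours.
Review lies on that path, so at 12 hours the path becomes 26 hours.
The critical path is still Spec→Design→Backend→Review; finish is now 26 hours.
Change in finish: 26 − 22 = +4 hours.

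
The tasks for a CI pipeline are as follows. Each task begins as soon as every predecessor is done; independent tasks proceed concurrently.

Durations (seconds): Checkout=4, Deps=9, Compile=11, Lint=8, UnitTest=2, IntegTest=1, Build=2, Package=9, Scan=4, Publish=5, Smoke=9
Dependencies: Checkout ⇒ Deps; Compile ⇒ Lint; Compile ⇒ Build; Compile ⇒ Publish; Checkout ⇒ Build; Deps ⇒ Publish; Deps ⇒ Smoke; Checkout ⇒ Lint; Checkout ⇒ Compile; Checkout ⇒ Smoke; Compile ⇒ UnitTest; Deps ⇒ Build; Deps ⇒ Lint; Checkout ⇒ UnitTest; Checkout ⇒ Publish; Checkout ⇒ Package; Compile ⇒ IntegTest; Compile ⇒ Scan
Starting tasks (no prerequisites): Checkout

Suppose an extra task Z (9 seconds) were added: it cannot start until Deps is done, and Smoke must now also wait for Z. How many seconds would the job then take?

31

Originally the job takes 23 seconds.
With Z inserted, Smoke now waits for max(Deps, Checkout, Z).
New critical path: Checkout→Deps→Z→Smoke = 4+9+9+9 = 31 ⇒ 31 seconds.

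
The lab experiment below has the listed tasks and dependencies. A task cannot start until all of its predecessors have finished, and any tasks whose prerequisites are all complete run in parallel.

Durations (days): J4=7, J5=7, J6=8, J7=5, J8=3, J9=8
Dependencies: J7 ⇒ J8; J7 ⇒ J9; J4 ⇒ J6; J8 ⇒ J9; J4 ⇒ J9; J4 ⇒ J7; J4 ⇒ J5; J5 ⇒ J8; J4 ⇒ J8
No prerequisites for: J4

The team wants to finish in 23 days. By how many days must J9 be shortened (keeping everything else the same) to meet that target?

Current finish: 25 days; target: 23.
J9 is on every critical path, so each day cut from J9 cuts the finish by one (this holds down to a finish of 18).
Need 25 − 23 = 2 days off J9 → J9 becomes 6 days, finish becomes 23.

2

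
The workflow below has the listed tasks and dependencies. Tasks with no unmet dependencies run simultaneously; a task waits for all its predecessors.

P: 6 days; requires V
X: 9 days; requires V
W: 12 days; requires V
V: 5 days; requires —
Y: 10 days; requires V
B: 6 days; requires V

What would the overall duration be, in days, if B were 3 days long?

17

Critical path before the change: V→W = 5+12 = 17 giving 17 days.
B has 6 days of float (longest path through it is 11).
The critical path is still V→W; finish is now 17 days.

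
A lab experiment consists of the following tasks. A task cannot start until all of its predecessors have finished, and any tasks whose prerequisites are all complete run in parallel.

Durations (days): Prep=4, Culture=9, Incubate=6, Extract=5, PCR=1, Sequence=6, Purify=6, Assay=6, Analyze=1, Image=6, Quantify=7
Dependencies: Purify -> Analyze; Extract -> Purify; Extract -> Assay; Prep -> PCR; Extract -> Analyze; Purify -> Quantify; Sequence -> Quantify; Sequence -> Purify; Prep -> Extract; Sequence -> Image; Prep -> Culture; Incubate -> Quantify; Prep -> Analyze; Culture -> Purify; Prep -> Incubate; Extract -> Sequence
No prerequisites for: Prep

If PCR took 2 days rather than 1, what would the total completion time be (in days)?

Baseline: Prep→Extract→Sequence→Purify→Quantify = 4+5+6+6+7 = 28 → 28 days.
PCR is off the critical path — its longest chain is 5 days, giving 23 of slack.
No other chain overtakes it, so the finish is 28 days.

28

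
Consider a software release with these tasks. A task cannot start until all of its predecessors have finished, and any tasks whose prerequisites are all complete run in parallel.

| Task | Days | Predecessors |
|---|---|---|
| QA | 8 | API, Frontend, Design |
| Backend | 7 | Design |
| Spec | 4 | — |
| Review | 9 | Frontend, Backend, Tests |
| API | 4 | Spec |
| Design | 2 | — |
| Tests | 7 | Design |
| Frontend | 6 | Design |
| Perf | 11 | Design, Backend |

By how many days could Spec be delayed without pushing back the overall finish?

4

Critical path: Design→Backend→Perf = 2+7+11 = 20, so the finish is 20 days.
The longest chain containing Spec totals 16 days.
Slack of Spec = 4 − 0 = 4 days.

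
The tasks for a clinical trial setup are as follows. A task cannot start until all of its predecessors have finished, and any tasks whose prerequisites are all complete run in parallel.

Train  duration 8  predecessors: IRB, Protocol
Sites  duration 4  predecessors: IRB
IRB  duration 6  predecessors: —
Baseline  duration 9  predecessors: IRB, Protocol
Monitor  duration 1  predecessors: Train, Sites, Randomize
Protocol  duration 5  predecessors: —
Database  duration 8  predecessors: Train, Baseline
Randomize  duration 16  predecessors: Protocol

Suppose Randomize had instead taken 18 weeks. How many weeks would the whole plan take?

24

Critical path before the change: IRB→Baseline→Database = 6+9+8 = 23 giving 23 weeks.
Randomize is off the critical path — its longest chain is 22 weeks, giving 1 of slack.
The binding chain switches to Protocol→Randomize→Monitor = 5+18+1 = 24; finish 24 weeks.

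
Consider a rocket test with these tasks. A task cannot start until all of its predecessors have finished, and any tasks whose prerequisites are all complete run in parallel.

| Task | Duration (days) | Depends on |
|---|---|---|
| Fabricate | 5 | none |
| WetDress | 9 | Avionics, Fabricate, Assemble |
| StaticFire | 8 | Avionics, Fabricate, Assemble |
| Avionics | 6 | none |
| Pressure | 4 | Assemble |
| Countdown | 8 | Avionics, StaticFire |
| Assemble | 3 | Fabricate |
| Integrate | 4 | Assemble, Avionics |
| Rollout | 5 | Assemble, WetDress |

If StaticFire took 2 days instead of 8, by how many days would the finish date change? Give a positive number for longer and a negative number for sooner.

-2

Baseline: Fabricate→Assemble→StaticFire→Countdown = 5+3+8+8 = 24 → 24 days.
StaticFire lies on that path, so at 2 days the path becomes 18 days.
The binding chain switches to Fabricate→Assemble→WetDress→Rollout = 5+3+9+5 = 22; finish 22 days.
Change in finish: 22 − 24 = -2 days.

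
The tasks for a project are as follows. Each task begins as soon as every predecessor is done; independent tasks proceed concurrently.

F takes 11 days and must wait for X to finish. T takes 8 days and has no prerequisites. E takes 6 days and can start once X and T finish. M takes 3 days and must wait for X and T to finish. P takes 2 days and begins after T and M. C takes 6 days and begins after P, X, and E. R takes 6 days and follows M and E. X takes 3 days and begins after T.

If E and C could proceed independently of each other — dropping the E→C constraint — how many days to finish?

With the dependency in place, T→X→E→R = 8+3+6+6 = 23 sets the finish at 23 days.
Without E→C, C's earliest start moves from 17 to 16.
After: T→X→E→R = 8+3+6+6 = 23 → 23 days.

23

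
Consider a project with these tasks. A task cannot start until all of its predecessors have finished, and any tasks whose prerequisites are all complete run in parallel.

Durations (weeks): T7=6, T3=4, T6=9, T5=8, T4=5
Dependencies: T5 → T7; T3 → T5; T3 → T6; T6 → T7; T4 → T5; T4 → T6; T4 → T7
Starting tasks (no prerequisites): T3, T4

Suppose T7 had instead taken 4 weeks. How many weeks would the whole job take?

18

Critical path before the change: T4→T6→T7 = 5+9+6 = 20 giving 20 weeks.
T7 lies on that path, so at 4 weeks the path becomes 18 weeks.
That remains the longest chain; total 18 weeks.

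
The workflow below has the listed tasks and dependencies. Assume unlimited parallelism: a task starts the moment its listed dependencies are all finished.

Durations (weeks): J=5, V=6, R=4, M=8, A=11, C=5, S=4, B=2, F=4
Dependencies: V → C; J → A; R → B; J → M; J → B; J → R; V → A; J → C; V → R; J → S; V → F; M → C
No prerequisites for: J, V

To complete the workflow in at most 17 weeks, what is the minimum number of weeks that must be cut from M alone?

Current finish: 18 weeks; target: 17.
M is on every critical path, so each week cut from M cuts the finish by one (this holds down to a finish of 17).
Need 18 − 17 = 1 week off M → M becomes 7 weeks, finish becomes 17.

1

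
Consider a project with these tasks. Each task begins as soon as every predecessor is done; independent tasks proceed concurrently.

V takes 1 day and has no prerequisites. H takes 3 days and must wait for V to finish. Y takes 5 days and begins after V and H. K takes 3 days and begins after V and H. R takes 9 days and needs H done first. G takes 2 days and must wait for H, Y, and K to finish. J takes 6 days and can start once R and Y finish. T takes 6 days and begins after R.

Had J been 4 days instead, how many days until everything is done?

Actual critical path: V→H→R→J = 1+3+9+6 = 19 ⇒ 19 days.
J lies on that path, so at 4 days the path becomes 17 days.
Now V→H→R→T = 1+3+9+6 = 19 is longest, so the finish becomes 19 days.

19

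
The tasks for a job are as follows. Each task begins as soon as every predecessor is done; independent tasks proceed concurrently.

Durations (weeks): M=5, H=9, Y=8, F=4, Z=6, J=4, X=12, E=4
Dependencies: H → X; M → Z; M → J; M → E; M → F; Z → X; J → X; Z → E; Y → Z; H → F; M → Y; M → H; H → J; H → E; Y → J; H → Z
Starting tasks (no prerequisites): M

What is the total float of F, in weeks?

14

M→H→Z→X = 5+9+6+12 = 32 sets the makespan at 32 weeks.
The longest chain containing F totals 18 weeks.
Slack of F = 28 − 14 = 14 weeks.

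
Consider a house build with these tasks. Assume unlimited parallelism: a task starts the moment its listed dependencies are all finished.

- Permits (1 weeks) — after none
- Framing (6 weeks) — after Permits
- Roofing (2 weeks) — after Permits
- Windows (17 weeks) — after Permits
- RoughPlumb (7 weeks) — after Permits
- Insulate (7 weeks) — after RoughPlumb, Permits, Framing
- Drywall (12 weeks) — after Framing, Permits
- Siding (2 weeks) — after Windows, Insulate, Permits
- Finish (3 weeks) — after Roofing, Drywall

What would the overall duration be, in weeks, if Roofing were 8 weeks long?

The binding path is Permits→Framing→Drywall→Finish = 1+6+12+3 = 22; finish at 22 weeks.
Roofing has 16 weeks of float (longest path through it is 6).
No other chain overtakes it, so the finish is 22 weeks.

22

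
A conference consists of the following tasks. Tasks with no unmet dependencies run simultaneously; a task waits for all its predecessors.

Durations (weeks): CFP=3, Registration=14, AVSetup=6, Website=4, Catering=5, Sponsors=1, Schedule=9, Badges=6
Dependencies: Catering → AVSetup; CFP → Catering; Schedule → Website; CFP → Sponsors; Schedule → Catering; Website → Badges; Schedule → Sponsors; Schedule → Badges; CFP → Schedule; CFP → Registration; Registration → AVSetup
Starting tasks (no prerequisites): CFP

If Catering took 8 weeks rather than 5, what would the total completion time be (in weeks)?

Baseline: CFP→Schedule→Catering→AVSetup = 3+9+5+6 = 23 → 23 weeks.
Since Catering is critical, the +3 change carries straight to that chain (now 26 weeks).
No other chain overtakes it, so the finish is 26 weeks.

26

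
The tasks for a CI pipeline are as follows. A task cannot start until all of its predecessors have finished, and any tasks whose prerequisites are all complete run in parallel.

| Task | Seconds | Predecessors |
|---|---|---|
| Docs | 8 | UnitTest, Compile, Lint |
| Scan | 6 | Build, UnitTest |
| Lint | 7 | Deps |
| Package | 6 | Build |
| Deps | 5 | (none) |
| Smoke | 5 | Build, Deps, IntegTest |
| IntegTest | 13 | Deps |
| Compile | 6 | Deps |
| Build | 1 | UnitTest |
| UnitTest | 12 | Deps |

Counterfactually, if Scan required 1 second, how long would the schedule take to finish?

The binding path is Deps→UnitTest→Docs = 5+12+8 = 25; finish at 25 seconds.
Scan is off the critical path — its longest chain is 24 seconds, giving 1 of slack.
The critical path is still Deps→UnitTest→Docs; finish is now 25 seconds.

25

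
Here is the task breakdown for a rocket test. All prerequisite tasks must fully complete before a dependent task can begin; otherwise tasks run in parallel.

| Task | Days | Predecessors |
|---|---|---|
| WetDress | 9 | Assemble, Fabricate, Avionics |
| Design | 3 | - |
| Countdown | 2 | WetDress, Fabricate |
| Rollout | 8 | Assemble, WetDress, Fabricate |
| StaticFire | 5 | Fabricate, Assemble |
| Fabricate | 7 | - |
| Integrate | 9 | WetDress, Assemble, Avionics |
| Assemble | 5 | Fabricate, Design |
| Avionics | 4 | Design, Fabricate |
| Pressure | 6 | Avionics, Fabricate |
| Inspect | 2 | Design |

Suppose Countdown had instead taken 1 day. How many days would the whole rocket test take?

30

Critical path before the change: Fabricate→Assemble→WetDress→Integrate = 7+5+9+9 = 30 giving 30 days.
The longest path through Countdown is only 23 days, so Countdown has float 7.
No other chain overtakes it, so the finish is 30 days.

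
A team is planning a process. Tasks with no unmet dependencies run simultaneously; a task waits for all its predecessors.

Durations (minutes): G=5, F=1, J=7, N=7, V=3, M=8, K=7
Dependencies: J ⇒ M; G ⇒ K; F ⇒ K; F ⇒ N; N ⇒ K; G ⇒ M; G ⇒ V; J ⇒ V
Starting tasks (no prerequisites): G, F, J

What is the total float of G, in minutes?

Critical path: F→N→K = 1+7+7 = 15, so the finish is 15 minutes.
The longest chain containing G totals 13 minutes.
Float = 15 − 13 = 2.

2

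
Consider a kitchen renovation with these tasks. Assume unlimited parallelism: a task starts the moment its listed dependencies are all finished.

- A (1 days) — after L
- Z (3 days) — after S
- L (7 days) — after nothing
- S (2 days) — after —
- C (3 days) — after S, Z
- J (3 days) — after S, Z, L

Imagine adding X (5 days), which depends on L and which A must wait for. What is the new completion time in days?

Originally the plan takes 10 days.
With X inserted, A now waits for max(L, X).
New critical path: L→X→A = 7+5+1 = 13 ⇒ 13 days.

13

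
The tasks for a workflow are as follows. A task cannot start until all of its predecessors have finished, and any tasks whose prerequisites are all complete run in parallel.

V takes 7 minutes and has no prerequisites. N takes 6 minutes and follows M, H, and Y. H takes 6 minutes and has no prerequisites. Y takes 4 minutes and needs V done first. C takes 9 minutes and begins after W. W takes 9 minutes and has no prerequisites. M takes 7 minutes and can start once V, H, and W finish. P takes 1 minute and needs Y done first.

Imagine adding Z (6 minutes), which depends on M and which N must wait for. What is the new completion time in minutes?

Originally the project takes 22 minutes.
With Z inserted, N now waits for max(M, H, Y, Z).
New critical path: W→M→Z→N = 9+7+6+6 = 28 ⇒ 28 minutes.

28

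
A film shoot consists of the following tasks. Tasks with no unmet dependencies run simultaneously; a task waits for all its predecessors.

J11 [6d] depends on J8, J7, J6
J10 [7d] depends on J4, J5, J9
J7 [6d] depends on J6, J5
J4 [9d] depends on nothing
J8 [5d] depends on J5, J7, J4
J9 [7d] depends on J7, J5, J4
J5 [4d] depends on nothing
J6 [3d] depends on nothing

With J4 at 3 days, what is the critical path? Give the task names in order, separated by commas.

J5, J7, J9, J10

Critical path before the change: J5→J7→J9→J10 = 4+6+7+7 = 24 giving 24 days.
J4 is off the critical path — its longest chain is 23 days, giving 1 of slack.
No other chain overtakes it, so the finish is 24 days.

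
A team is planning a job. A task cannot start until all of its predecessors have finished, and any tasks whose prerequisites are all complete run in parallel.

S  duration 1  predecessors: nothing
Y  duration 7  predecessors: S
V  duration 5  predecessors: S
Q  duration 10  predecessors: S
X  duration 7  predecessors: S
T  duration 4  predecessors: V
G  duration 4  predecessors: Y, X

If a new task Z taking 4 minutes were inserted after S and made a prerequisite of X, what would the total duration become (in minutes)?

16

Originally the plan takes 12 minutes.
With Z inserted, X now waits for max(S, Z).
New critical path: S→Z→X→G = 1+4+7+4 = 16 ⇒ 16 minutes.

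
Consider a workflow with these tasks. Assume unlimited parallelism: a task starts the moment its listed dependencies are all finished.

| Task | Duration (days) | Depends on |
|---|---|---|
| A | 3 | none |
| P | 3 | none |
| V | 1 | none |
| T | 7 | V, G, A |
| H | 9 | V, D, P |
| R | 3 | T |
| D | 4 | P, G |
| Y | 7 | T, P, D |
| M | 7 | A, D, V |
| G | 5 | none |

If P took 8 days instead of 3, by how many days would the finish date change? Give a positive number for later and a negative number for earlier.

2

Actual critical path: G→T→Y = 5+7+7 = 19 ⇒ 19 days.
P is off the critical path — its longest chain is 16 days, giving 3 of slack.
Now P→D→H = 8+4+9 = 21 is longest, so the finish becomes 21 days.
Change in finish: 21 − 19 = +2 days.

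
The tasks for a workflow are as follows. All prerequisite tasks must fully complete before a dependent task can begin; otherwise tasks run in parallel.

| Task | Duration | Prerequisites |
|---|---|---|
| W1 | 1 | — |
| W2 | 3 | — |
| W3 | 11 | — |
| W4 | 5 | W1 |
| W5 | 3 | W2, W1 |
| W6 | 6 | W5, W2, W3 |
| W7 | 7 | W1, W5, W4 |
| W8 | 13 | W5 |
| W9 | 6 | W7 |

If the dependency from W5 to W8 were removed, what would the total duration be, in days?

Before: longest chain W1→W4→W7→W9 = 1+5+7+6 = 19, finish 19.
Without W5→W8, W8's earliest start moves from 6 to 0.
After: W1→W4→W7→W9 = 1+5+7+6 = 19 → 19 days.

19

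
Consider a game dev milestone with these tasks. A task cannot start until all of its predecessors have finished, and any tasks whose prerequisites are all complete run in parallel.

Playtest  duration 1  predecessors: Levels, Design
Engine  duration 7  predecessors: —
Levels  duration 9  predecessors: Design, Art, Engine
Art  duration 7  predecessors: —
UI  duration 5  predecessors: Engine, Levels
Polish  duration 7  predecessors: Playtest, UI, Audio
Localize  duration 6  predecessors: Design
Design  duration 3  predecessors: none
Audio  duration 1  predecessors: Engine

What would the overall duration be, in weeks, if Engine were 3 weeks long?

28

Baseline: Engine→Levels→UI→Polish = 7+9+5+7 = 28 → 28 weeks.
Since Engine is critical, the -4 change carries straight to that chain (now 24 weeks).
The binding chain switches to Art→Levels→UI→Polish = 7+9+5+7 = 28; finish 28 weeks.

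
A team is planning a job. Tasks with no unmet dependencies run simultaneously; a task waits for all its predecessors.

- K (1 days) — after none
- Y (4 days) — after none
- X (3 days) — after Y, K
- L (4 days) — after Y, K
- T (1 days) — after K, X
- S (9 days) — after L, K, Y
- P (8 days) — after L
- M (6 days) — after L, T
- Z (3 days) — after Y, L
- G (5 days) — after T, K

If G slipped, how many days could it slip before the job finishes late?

Y→L→S = 4+4+9 = 17 sets the makespan at 17 days.
The longest chain containing G totals 13 days.
Float = 17 − 13 = 4.

4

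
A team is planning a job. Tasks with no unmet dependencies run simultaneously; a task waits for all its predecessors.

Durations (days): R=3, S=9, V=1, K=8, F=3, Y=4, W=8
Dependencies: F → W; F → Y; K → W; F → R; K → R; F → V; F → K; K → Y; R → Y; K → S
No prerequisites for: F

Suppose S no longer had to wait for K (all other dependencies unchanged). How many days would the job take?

Before: longest chain F→K→S = 3+8+9 = 20, finish 20.
Without K→S, S's earliest start moves from 11 to 0.
After: F→K→W = 3+8+8 = 19 → 19 days.

19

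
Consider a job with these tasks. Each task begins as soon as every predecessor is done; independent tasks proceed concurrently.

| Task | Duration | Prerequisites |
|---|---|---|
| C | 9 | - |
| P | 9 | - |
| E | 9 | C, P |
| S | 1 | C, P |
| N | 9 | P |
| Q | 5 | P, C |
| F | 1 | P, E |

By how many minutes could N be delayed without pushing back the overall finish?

The longest chain is C→E→F = 9+9+1 = 19; overall finish 19 minutes.
Longest path through N: 18 minutes (earliest finish 18, latest finish 19).
So N can slip 19 − 18 = 1 minute.

1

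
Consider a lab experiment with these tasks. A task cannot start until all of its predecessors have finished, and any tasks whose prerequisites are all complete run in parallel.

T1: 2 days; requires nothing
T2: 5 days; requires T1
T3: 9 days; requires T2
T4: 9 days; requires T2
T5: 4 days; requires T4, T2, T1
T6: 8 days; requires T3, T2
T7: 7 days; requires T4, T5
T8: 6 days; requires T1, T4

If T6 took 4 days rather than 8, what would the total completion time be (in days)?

Baseline: T1→T2→T4→T5→T7 = 2+5+9+4+7 = 27 → 27 days.
T6 has 3 days of float (longest path through it is 24).
The critical path is still T1→T2→T4→T5→T7; finish is now 27 days.

27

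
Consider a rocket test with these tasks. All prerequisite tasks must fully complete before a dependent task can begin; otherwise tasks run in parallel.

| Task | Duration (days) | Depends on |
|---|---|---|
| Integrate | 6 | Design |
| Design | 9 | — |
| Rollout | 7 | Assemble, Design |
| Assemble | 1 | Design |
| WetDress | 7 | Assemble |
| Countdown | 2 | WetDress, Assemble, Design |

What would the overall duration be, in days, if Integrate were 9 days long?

Actual critical path: Design→Assemble→WetDress→Countdown = 9+1+7+2 = 19 ⇒ 19 days.
The longest path through Integrate is only 15 days, so Integrate has float 4.
That remains the longest chain; total 19 days.

19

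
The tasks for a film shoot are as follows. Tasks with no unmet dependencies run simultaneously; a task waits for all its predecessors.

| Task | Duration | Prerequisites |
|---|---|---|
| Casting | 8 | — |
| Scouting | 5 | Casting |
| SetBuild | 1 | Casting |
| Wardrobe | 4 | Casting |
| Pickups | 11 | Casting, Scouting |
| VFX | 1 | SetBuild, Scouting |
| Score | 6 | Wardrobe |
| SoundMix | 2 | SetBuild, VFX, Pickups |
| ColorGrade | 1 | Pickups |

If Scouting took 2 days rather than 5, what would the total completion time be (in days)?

23

As given, the longest chain is Casting→Scouting→Pickups→SoundMix = 8+5+11+2 = 26, so the finish is 26 days.
Scouting lies on that path, so at 2 days the path becomes 23 days.
The critical path is still Casting→Scouting→Pickups→SoundMix; finish is now 23 days.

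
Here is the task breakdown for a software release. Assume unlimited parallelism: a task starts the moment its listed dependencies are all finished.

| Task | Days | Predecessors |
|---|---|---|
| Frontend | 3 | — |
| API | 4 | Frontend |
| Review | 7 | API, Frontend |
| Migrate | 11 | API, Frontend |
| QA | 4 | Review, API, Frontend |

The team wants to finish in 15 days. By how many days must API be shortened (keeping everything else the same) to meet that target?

Current finish: 18 days; target: 15.
API is on every critical path, so each day cut from API cuts the finish by one (this holds down to a finish of 15).
Need 18 − 15 = 3 days off API → API becomes 1 day, finish becomes 15.

3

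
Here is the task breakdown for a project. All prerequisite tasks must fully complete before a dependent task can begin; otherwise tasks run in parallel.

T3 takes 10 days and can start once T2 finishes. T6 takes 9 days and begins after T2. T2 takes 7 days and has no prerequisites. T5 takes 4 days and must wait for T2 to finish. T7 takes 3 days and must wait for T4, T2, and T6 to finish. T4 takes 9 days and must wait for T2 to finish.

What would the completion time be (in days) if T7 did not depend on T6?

With the dependency in place, T2→T4→T7 = 7+9+3 = 19 sets the finish at 19 days.
Dropping T6→T7 doesn't change T7's earliest start (16); another predecessor still binds.
New critical path: T2→T4→T7 = 7+9+3 = 19 ⇒ 19 days.

19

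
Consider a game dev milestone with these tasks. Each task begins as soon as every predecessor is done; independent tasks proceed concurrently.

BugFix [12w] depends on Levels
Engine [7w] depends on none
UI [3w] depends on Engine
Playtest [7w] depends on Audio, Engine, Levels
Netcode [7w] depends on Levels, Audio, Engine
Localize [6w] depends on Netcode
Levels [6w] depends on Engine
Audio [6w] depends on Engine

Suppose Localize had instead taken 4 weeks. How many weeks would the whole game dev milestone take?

25

As given, the longest chain is Engine→Levels→Netcode→Localize = 7+6+7+6 = 26, so the finish is 26 weeks.
Since Localize is critical, the -2 change carries straight to that chain (now 24 weeks).
The binding chain switches to Engine→Levels→BugFix = 7+6+12 = 25; finish 25 weeks.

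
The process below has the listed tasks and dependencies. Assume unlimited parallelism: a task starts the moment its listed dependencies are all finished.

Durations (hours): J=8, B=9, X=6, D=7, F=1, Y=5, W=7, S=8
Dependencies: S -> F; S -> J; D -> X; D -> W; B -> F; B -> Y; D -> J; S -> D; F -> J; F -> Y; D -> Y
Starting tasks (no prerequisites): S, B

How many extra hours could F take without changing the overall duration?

S→D→J = 8+7+8 = 23 sets the makespan at 23 hours.
The longest chain containing F totals 18 hours.
Float = 23 − 18 = 5.

5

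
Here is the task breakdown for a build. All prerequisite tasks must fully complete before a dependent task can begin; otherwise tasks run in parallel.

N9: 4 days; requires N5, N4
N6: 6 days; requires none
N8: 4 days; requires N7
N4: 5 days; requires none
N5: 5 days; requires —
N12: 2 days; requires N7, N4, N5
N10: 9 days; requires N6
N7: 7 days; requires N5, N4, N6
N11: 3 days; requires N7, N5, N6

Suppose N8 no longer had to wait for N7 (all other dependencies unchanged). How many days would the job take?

16

Before: longest chain N6→N7→N8 = 6+7+4 = 17, finish 17.
Without N7→N8, N8's earliest start moves from 13 to 0.
New critical path: N6→N7→N11 = 6+7+3 = 16 ⇒ 16 days.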